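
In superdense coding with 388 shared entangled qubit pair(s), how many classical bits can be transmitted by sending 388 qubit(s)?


Superdense coding allows 2 classical bits per shared entangled pair.
388 pair(s) -> 2 * 388 = 776 classical bits

776


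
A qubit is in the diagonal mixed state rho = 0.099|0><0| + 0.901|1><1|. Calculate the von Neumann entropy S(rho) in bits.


S = -p*log2(p) - (1-p)*log2(1-p)
p = 0.0990, 1-p = 0.9010
= -0.0990 * log2(0.0990) - 0.9010 * log2(0.9010)
= -(-0.3303) - (-0.1355)
= 0.4658

0.4658


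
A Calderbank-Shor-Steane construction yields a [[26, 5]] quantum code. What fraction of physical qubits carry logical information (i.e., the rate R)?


Code rate R = k/n
= 5/26
= 0.1923

0.1923


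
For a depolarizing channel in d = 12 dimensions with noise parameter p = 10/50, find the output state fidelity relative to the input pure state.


F = (1-p) + p/d
= (1 - 0.2000) + 0.2000/12
= 0.8000 + 0.0167
= 0.8167

0.8167


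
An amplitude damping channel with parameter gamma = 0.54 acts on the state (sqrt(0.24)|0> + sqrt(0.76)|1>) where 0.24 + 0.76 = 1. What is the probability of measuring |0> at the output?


For amplitude damping with parameter gamma on state sqrt(a)|0> + sqrt(b)|1>:
alpha^2 = 0.24, beta^2 = 0.76
P(|0>) = alpha^2 + gamma * beta^2
= 0.24 + 0.54 * 0.76
= 0.24 + 0.4104
= 0.6504

0.6504


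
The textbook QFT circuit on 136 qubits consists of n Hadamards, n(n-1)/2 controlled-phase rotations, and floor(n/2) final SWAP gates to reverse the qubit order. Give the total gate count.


Hadamard gates: 136
Controlled rotations: n*(n-1)/2 = 136*135/2 = 9180
SWAP gates: floor(n/2) = floor(136/2) = 68
Total = 136 + 9180 + 68
= 9384

9384


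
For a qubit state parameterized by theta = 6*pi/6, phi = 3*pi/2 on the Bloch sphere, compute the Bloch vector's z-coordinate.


theta = 3.1416, phi = 4.7124
r_z = cos(theta) = -1.0000

-1.0000


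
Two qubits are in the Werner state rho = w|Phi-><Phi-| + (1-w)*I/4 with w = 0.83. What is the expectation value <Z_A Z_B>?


|Phi-> = (|00> - |11>)/sqrt(2)
For the pure Bell state, <Z_A Z_B> = +1 (Bell-state Pauli correlator).
The maximally-mixed part I/4 has tr(I/4 * P tensor P) = 0 for any traceless Pauli P.
So <Z_A Z_B>_rho = w * (+1) + (1 - w) * 0
= 0.83 * (+1)
= 0.8300

0.8300


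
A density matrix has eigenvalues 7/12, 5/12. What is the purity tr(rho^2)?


tr(rho^2) = sum of eigenvalues squared
= (7/12)^2 + (5/12)^2
= (49 + 25) / 144
= 74/144
= 0.5139

0.5139


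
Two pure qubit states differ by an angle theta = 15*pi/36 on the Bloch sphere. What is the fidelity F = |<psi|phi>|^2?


For states separated by angle theta on Bloch sphere:
F = cos^2(theta/2)
theta = 15*pi/36 = 1.3090
theta/2 = 0.6545
cos(theta/2) = 0.7934
F = 0.6294

0.6294


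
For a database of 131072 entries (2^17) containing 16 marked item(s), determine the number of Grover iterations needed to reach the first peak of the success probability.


After j Grover iterations the success probability is P(j) = sin^2((2j+1)*theta), where sin(theta) = sqrt(k/N).
N = 2^17 = 131072, k = 16
sin(theta) = sqrt(k/N) = 0.01104854346
theta = arcsin(sqrt(k/N)) = 0.01104876825 rad
P(j) reaches its first maximum when (2j+1)*theta is as close as possible to pi/2, i.e. j = round(pi/(4*theta) - 1/2).
pi/(4*theta) - 1/2 = 70.5847
(For comparison, the common estimate pi/4 * sqrt(N/k) = 71.0861; the exact maximiser is used here.)
Optimal iterations = 71

71


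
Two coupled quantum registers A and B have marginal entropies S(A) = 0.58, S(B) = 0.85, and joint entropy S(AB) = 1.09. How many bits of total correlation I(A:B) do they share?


I(A:B) = S(A) + S(B) - S(AB)
= 0.58 + 0.85 - 1.09
= 0.3400

0.3400


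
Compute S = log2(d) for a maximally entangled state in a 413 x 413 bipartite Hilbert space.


For a maximally entangled state in d x d:
S = log2(d) = log2(413)
= 8.6900

8.6900


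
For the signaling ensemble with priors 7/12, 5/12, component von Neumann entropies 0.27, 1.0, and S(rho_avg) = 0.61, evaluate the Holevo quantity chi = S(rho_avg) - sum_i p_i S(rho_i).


chi = S(rho) - sum_i p_i * S(rho_i)
Weighted entropy = 7/12 * 0.27 + 5/12 * 1.0
= 0.5742
chi = 0.61 - 0.5742
= 0.0358

0.0358


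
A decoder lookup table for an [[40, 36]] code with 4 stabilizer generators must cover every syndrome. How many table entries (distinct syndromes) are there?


Each stabilizer generator gives a binary (+1 or -1) measurement outcome.
With 4 independent generators:
Total syndromes = 2^4
= 16

16


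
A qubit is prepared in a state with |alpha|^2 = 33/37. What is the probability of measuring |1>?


|alpha|^2 = 33/37 = 0.8919
|beta|^2 = 1 - 33/37 = 4/37 = 0.1081
P(|1>) = |beta|^2 = 0.1081

0.1081


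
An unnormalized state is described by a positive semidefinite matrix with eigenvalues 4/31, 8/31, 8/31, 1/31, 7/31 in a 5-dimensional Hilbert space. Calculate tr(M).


tr(M) = sum of eigenvalues
= 4/31 + 8/31 + 8/31 + 1/31 + 7/31
= 28/31
= 0.9032

0.9032


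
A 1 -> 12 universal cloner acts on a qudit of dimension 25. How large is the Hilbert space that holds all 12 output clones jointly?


Output space = H^(tensor 12) where dim(H) = 25
dim = 25^12
= 625 (after 2 factors)
= 15625 (after 3 factors)
= 390625 (after 4 factors)
= 9765625 (after 5 factors)
= 244140625 (after 6 factors)
= 6103515625 (after 7 factors)
= 152587890625 (after 8 factors)
= 3814697265625 (after 9 factors)
= 95367431640625 (after 10 factors)
= 2384185791015625 (after 11 factors)
= 59604644775390625 (after 12 factors)
= 59604644775390625

59604644775390625


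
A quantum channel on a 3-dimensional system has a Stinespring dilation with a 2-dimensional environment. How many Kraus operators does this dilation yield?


Tracing out the environment in an orthonormal basis {|i>_E} gives Kraus operators K_i = <i|_E U |0>_E.
Number of Kraus operators = dim(H_env) = d_env
= 2

2


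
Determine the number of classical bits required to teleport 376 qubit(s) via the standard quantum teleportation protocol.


Quantum teleportation requires 2 classical bits per qubit teleported.
376 qubit(s) -> 2 * 376 = 752 classical bits

752


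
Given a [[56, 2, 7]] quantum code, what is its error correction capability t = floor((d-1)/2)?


Code parameters: [[56, 2, 7]], distance d = 7.
Number of correctable errors = floor((d-1)/2)
= floor((7 - 1)/2)
= floor(6/2)
= 3

3


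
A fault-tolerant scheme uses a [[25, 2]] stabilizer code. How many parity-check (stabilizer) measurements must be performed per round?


For an [[n,k]] stabilizer code:
Number of stabilizer generators = n - k
= 25 - 2
= 23

23


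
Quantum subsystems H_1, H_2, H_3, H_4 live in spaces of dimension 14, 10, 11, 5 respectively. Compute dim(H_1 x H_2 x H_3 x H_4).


dim(H_1 x H_2 x H_3 x H_4) = 14 * 10 * 11 * 5
= 140 * 11 * 5
= 1540 * 5
= 7700

7700


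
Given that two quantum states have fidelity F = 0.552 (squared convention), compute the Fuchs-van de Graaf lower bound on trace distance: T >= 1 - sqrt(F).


Fuchs-van de Graaf (squared-fidelity convention): 1 - sqrt(F) <= T <= sqrt(1 - F).
Lower bound: T >= 1 - sqrt(F)
sqrt(F) = sqrt(0.552) = 0.7430
T >= 1 - 0.7430
T >= 0.2570

0.2570


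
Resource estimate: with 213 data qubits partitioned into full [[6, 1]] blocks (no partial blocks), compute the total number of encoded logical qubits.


Each code block uses 6 physical qubits for 1 logical qubit(s).
Number of complete blocks = floor(213 / 6) = 35
Logical qubits = 35 * 1
= 35

35


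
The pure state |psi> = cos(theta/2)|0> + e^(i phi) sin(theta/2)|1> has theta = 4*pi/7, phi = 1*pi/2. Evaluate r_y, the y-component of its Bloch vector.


theta = 1.7952, phi = 1.5708
r_y = sin(theta)*sin(phi) = 0.9749 * 1.0000
r_y = 0.9749

0.9749


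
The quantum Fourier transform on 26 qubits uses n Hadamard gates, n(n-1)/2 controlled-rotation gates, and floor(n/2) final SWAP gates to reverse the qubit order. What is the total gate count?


Hadamard gates: 26
Controlled rotations: n*(n-1)/2 = 26*25/2 = 325
SWAP gates: floor(n/2) = floor(26/2) = 13
Total = 26 + 325 + 13
= 364

364


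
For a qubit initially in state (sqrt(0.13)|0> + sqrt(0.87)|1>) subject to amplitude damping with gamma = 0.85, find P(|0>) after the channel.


For amplitude damping with parameter gamma on state sqrt(a)|0> + sqrt(b)|1>:
alpha^2 = 0.13, beta^2 = 0.87
P(|0>) = alpha^2 + gamma * beta^2
= 0.13 + 0.85 * 0.87
= 0.13 + 0.7395
= 0.8695

0.8695


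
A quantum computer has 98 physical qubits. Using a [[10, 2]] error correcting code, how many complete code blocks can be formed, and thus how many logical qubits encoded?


Each code block uses 10 physical qubits for 2 logical qubit(s).
Number of complete blocks = floor(98 / 10) = 9
Logical qubits = 9 * 2
= 18

18


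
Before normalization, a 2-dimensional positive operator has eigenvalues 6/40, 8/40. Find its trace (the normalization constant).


tr(M) = sum of eigenvalues
= 6/40 + 8/40
= 14/40
= 0.3500

0.3500


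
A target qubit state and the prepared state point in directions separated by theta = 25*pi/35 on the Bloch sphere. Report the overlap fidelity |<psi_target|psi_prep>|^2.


For states separated by angle theta on Bloch sphere:
F = cos^2(theta/2)
theta = 25*pi/35 = 2.2440
theta/2 = 1.1220
cos(theta/2) = 0.4339
F = 0.1883

0.1883


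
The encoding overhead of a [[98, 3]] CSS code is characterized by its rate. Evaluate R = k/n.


Code rate R = k/n
= 3/98
= 0.0306

0.0306


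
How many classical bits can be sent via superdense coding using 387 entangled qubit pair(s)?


Superdense coding allows 2 classical bits per shared entangled pair.
387 pair(s) -> 2 * 387 = 774 classical bits

774


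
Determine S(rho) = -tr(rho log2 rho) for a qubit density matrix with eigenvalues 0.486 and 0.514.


S = -p*log2(p) - (1-p)*log2(1-p)
p = 0.4860, 1-p = 0.5140
= -0.4860 * log2(0.4860) - 0.5140 * log2(0.5140)
= -(-0.5059) - (-0.4935)
= 0.9994

0.9994


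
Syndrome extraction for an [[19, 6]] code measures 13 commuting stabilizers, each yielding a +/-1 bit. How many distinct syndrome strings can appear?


Each stabilizer generator gives a binary (+1 or -1) measurement outcome.
With 13 independent generators:
Total syndromes = 2^13
= 8192

8192


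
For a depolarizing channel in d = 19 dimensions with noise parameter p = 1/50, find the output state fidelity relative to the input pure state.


F = (1-p) + p/d
= (1 - 0.0200) + 0.0200/19
= 0.9800 + 0.0011
= 0.9811

0.9811


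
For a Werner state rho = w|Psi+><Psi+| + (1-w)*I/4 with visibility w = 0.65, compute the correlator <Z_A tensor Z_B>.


|Psi+> = (|01> + |10>)/sqrt(2)
For the pure Bell state, <Z_A Z_B> = -1 (Bell-state Pauli correlator).
The maximally-mixed part I/4 has tr(I/4 * P tensor P) = 0 for any traceless Pauli P.
So <Z_A Z_B>_rho = w * (-1) + (1 - w) * 0
= 0.65 * (-1)
= -0.6500

-0.6500


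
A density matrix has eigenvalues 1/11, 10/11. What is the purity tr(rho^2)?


tr(rho^2) = sum of eigenvalues squared
= (1/11)^2 + (10/11)^2
= (1 + 100) / 121
= 101/121
= 0.8347

0.8347


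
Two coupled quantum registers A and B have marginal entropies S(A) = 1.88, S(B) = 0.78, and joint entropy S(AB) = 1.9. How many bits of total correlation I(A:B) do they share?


I(A:B) = S(A) + S(B) - S(AB)
= 1.88 + 0.78 - 1.9
= 0.7600

0.7600


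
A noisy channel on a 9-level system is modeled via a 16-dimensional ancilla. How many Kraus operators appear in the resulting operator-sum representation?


Tracing out the environment in an orthonormal basis {|i>_E} gives Kraus operators K_i = <i|_E U |0>_E.
Number of Kraus operators = dim(H_env) = d_env
= 16

16


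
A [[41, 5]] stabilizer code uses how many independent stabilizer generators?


For an [[n,k]] stabilizer code:
Number of stabilizer generators = n - k
= 41 - 5
= 36

36


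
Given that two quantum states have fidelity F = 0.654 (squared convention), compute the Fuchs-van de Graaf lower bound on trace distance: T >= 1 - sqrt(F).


Fuchs-van de Graaf (squared-fidelity convention): 1 - sqrt(F) <= T <= sqrt(1 - F).
Lower bound: T >= 1 - sqrt(F)
sqrt(F) = sqrt(0.654) = 0.8087
T >= 1 - 0.8087
T >= 0.1913

0.1913


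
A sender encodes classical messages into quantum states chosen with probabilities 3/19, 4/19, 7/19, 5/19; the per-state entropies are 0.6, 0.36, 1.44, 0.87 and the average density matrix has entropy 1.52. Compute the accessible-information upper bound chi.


chi = S(rho) - sum_i p_i * S(rho_i)
Weighted entropy = 3/19 * 0.6 + 4/19 * 0.36 + 7/19 * 1.44 + 5/19 * 0.87
= 0.9300
chi = 1.52 - 0.9300
= 0.5900

0.5900


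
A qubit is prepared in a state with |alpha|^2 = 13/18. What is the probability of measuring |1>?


|alpha|^2 = 13/18 = 0.7222
|beta|^2 = 1 - 13/18 = 5/18 = 0.2778
P(|1>) = |beta|^2 = 0.2778

0.2778


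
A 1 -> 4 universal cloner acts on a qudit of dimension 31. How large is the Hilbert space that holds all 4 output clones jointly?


Output space = H^(tensor 4) where dim(H) = 31
dim = 31^4
= 961 (after 2 factors)
= 29791 (after 3 factors)
= 923521 (after 4 factors)
= 923521

923521


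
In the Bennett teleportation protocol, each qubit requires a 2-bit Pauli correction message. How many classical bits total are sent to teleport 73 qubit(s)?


Quantum teleportation requires 2 classical bits per qubit teleported.
73 qubit(s) -> 2 * 73 = 146 classical bits

146


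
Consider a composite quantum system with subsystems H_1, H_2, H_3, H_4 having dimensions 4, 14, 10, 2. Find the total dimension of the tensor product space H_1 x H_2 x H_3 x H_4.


dim(H_1 x H_2 x H_3 x H_4) = 4 * 14 * 10 * 2
= 56 * 10 * 2
= 560 * 2
= 1120

1120


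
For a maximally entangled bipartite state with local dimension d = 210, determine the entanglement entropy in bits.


For a maximally entangled state in d x d:
S = log2(d) = log2(210)
= 7.7142

7.7142


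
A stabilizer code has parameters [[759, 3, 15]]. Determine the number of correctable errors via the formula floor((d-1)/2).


Code parameters: [[759, 3, 15]], distance d = 15.
Number of correctable errors = floor((d-1)/2)
= floor((15 - 1)/2)
= floor(14/2)
= 7

7


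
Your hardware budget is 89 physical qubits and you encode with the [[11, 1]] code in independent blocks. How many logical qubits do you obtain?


Each code block uses 11 physical qubits for 1 logical qubit(s).
Number of complete blocks = floor(89 / 11) = 8
Logical qubits = 8 * 1
= 8

8


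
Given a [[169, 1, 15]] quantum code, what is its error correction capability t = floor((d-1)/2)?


Code parameters: [[169, 1, 15]], distance d = 15.
Number of correctable errors = floor((d-1)/2)
= floor((15 - 1)/2)
= floor(14/2)
= 7

7


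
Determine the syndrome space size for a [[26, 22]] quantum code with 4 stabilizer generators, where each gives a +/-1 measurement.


Each stabilizer generator gives a binary (+1 or -1) measurement outcome.
With 4 independent generators:
Total syndromes = 2^4
= 16

16


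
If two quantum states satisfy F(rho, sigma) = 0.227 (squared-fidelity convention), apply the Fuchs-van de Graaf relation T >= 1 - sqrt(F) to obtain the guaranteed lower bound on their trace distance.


Fuchs-van de Graaf (squared-fidelity convention): 1 - sqrt(F) <= T <= sqrt(1 - F).
Lower bound: T >= 1 - sqrt(F)
sqrt(F) = sqrt(0.227) = 0.4764
T >= 1 - 0.4764
T >= 0.5236

0.5236


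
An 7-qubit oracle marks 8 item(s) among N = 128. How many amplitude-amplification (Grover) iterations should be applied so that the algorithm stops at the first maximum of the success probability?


After j Grover iterations the success probability is P(j) = sin^2((2j+1)*theta), where sin(theta) = sqrt(k/N).
N = 2^7 = 128, k = 8
sin(theta) = sqrt(k/N) = 0.25
theta = arcsin(sqrt(k/N)) = 0.2526802551 rad
P(j) reaches its first maximum when (2j+1)*theta is as close as possible to pi/2, i.e. j = round(pi/(4*theta) - 1/2).
pi/(4*theta) - 1/2 = 2.6083
(For comparison, the common estimate pi/4 * sqrt(N/k) = 3.1416; the exact maximiser is used here.)
Optimal iterations = 3

3


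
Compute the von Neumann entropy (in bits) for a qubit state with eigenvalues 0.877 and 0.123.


S = -p*log2(p) - (1-p)*log2(1-p)
p = 0.8770, 1-p = 0.1230
= -0.8770 * log2(0.8770) - 0.1230 * log2(0.1230)
= -(-0.1661) - (-0.3719)
= 0.5379

0.5379


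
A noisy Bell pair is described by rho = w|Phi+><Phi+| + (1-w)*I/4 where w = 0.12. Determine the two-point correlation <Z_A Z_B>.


|Phi+> = (|00> + |11>)/sqrt(2)
For the pure Bell state, <Z_A Z_B> = +1 (Bell-state Pauli correlator).
The maximally-mixed part I/4 has tr(I/4 * P tensor P) = 0 for any traceless Pauli P.
So <Z_A Z_B>_rho = w * (+1) + (1 - w) * 0
= 0.12 * (+1)
= 0.1200

0.1200


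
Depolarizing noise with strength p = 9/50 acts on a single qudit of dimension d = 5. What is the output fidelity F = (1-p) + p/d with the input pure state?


F = (1-p) + p/d
= (1 - 0.1800) + 0.1800/5
= 0.8200 + 0.0360
= 0.8560

0.8560


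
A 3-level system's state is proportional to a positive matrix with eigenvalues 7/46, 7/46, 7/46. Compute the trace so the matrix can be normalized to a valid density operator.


tr(M) = sum of eigenvalues
= 7/46 + 7/46 + 7/46
= 21/46
= 0.4565

0.4565


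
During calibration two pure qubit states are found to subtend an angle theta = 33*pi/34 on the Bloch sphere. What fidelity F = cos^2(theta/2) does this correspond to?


For states separated by angle theta on Bloch sphere:
F = cos^2(theta/2)
theta = 33*pi/34 = 3.0492
theta/2 = 1.5246
cos(theta/2) = 0.0462
F = 0.0021

0.0021


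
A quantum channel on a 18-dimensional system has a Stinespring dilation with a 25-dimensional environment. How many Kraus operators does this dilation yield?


Tracing out the environment in an orthonormal basis {|i>_E} gives Kraus operators K_i = <i|_E U |0>_E.
Number of Kraus operators = dim(H_env) = d_env
= 25

25


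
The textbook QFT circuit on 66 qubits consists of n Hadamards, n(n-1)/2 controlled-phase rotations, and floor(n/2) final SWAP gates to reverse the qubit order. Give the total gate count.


Hadamard gates: 66
Controlled rotations: n*(n-1)/2 = 66*65/2 = 2145
SWAP gates: floor(n/2) = floor(66/2) = 33
Total = 66 + 2145 + 33
= 2244

2244


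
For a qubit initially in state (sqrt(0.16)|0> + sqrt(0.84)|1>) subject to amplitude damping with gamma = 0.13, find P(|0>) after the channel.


For amplitude damping with parameter gamma on state sqrt(a)|0> + sqrt(b)|1>:
alpha^2 = 0.16, beta^2 = 0.84
P(|0>) = alpha^2 + gamma * beta^2
= 0.16 + 0.13 * 0.84
= 0.16 + 0.1092
= 0.2692

0.2692


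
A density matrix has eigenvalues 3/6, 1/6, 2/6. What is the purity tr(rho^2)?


tr(rho^2) = sum of eigenvalues squared
= (3/6)^2 + (1/6)^2 + (2/6)^2
= (9 + 1 + 4) / 36
= 14/36
= 0.3889

0.3889


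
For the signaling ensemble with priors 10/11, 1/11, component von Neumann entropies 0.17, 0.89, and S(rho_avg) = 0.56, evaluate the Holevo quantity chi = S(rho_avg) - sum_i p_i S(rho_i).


chi = S(rho) - sum_i p_i * S(rho_i)
Weighted entropy = 10/11 * 0.17 + 1/11 * 0.89
= 0.2355
chi = 0.56 - 0.2355
= 0.3245

0.3245


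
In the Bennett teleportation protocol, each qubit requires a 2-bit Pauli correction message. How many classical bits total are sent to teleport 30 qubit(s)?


Quantum teleportation requires 2 classical bits per qubit teleported.
30 qubit(s) -> 2 * 30 = 60 classical bits

60


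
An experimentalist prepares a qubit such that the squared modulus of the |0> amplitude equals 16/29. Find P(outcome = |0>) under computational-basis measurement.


|alpha|^2 = 16/29 = 0.5517
|beta|^2 = 1 - 16/29 = 13/29 = 0.4483
P(|0>) = |alpha|^2 = 0.5517

0.5517


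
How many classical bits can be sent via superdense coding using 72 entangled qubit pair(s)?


Superdense coding allows 2 classical bits per shared entangled pair.
72 pair(s) -> 2 * 72 = 144 classical bits

144


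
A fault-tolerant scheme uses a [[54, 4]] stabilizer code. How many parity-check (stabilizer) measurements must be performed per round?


For an [[n,k]] stabilizer code:
Number of stabilizer generators = n - k
= 54 - 4
= 50

50


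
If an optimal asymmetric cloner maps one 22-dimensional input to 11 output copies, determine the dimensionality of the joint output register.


Output space = H^(tensor 11) where dim(H) = 22
dim = 22^11
= 484 (after 2 factors)
= 10648 (after 3 factors)
= 234256 (after 4 factors)
= 5153632 (after 5 factors)
= 113379904 (after 6 factors)
= 2494357888 (after 7 factors)
= 54875873536 (after 8 factors)
= 1207269217792 (after 9 factors)
= 26559922791424 (after 10 factors)
= 584318301411328 (after 11 factors)
= 584318301411328

584318301411328


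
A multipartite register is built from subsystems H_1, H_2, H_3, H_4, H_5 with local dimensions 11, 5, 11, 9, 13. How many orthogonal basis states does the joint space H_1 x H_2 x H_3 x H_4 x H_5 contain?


dim(H_1 x H_2 x H_3 x H_4 x H_5) = 11 * 5 * 11 * 9 * 13
= 55 * 11 * 9 * 13
= 605 * 9 * 13
= 5445 * 13
= 70785

70785


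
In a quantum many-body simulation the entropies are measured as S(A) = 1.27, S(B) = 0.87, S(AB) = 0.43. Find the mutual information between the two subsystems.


I(A:B) = S(A) + S(B) - S(AB)
= 1.27 + 0.87 - 0.43
= 1.7100

1.7100


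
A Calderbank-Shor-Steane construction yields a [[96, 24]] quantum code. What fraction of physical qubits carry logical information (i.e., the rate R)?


Code rate R = k/n
= 24/96
= 0.2500

0.2500


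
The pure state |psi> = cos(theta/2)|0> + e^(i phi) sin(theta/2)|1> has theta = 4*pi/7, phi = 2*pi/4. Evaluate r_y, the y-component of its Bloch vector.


theta = 1.7952, phi = 1.5708
r_y = sin(theta)*sin(phi) = 0.9749 * 1.0000
r_y = 0.9749

0.9749


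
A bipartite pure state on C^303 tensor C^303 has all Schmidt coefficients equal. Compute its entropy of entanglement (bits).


For a maximally entangled state in d x d:
S = log2(d) = log2(303)
= 8.2432

8.2432


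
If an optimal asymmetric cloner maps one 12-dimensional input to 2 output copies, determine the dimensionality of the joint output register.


Output space = H^(tensor 2) where dim(H) = 12
dim = 12^2
= 144

144


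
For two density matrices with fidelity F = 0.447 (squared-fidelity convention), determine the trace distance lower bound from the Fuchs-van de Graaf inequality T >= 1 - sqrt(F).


Fuchs-van de Graaf (squared-fidelity convention): 1 - sqrt(F) <= T <= sqrt(1 - F).
Lower bound: T >= 1 - sqrt(F)
sqrt(F) = sqrt(0.447) = 0.6686
T >= 1 - 0.6686
T >= 0.3314

0.3314


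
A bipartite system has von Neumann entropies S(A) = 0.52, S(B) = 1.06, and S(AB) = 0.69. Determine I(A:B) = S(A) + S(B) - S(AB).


I(A:B) = S(A) + S(B) - S(AB)
= 0.52 + 1.06 - 0.69
= 0.8900

0.8900


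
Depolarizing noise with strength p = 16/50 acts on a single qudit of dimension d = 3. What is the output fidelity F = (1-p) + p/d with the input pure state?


F = (1-p) + p/d
= (1 - 0.3200) + 0.3200/3
= 0.6800 + 0.1067
= 0.7867

0.7867


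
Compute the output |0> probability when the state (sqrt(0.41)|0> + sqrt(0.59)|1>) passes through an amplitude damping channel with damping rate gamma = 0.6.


For amplitude damping with parameter gamma on state sqrt(a)|0> + sqrt(b)|1>:
alpha^2 = 0.41, beta^2 = 0.59
P(|0>) = alpha^2 + gamma * beta^2
= 0.41 + 0.6 * 0.59
= 0.41 + 0.3540
= 0.7640

0.7640


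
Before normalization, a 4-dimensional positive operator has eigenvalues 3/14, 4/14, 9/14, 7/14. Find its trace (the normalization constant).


tr(M) = sum of eigenvalues
= 3/14 + 4/14 + 9/14 + 7/14
= 23/14
= 1.6429

1.6429


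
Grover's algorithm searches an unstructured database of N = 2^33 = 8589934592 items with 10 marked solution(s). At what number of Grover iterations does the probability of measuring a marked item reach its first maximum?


After j Grover iterations the success probability is P(j) = sin^2((2j+1)*theta), where sin(theta) = sqrt(k/N).
N = 2^33 = 8589934592, k = 10
sin(theta) = sqrt(k/N) = 3.41196896e-05
theta = arcsin(sqrt(k/N)) = 3.41196896e-05 rad
P(j) reaches its first maximum when (2j+1)*theta is as close as possible to pi/2, i.e. j = round(pi/(4*theta) - 1/2).
pi/(4*theta) - 1/2 = 23018.4129
(For comparison, the common estimate pi/4 * sqrt(N/k) = 23018.9129; the exact maximiser is used here.)
Optimal iterations = 23018

23018


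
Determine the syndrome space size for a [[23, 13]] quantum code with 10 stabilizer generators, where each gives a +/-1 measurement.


Each stabilizer generator gives a binary (+1 or -1) measurement outcome.
With 10 independent generators:
Total syndromes = 2^10
= 1024

1024


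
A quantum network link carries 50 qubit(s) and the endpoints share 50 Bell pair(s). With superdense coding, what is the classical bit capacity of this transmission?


Superdense coding allows 2 classical bits per shared entangled pair.
50 pair(s) -> 2 * 50 = 100 classical bits

100


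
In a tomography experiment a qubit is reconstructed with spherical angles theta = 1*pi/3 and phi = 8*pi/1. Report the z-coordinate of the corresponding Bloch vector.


theta = 1.0472, phi = 25.1327
r_z = cos(theta) = 0.5000

0.5000


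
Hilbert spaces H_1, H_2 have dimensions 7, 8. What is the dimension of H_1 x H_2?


dim(H_1 x H_2) = 7 * 8
= 56

56


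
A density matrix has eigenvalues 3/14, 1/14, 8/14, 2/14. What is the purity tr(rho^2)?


tr(rho^2) = sum of eigenvalues squared
= (3/14)^2 + (1/14)^2 + (8/14)^2 + (2/14)^2
= (9 + 1 + 64 + 4) / 196
= 78/196
= 0.3980

0.3980


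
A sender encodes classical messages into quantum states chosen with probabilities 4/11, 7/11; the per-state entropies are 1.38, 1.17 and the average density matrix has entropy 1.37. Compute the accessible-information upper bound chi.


chi = S(rho) - sum_i p_i * S(rho_i)
Weighted entropy = 4/11 * 1.38 + 7/11 * 1.17
= 1.2464
chi = 1.37 - 1.2464
= 0.1236

0.1236


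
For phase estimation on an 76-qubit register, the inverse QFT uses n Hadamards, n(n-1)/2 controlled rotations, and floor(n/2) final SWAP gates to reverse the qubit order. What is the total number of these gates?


Hadamard gates: 76
Controlled rotations: n*(n-1)/2 = 76*75/2 = 2850
SWAP gates: floor(n/2) = floor(76/2) = 38
Total = 76 + 2850 + 38
= 2964

2964


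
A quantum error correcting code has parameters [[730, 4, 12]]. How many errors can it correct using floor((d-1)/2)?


Code parameters: [[730, 4, 12]], distance d = 12.
Number of correctable errors = floor((d-1)/2)
= floor((12 - 1)/2)
= floor(11/2)
= 5

5


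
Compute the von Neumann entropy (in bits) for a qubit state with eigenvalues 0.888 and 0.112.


S = -p*log2(p) - (1-p)*log2(1-p)
p = 0.8880, 1-p = 0.1120
= -0.8880 * log2(0.8880) - 0.1120 * log2(0.1120)
= -(-0.1522) - (-0.3537)
= 0.5059

0.5059


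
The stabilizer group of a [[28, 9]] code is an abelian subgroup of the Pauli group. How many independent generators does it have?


For an [[n,k]] stabilizer code:
Number of stabilizer generators = n - k
= 28 - 9
= 19

19


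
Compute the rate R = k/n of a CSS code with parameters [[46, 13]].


Code rate R = k/n
= 13/46
= 0.2826

0.2826


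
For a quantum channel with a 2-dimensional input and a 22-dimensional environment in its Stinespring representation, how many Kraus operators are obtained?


Tracing out the environment in an orthonormal basis {|i>_E} gives Kraus operators K_i = <i|_E U |0>_E.
Number of Kraus operators = dim(H_env) = d_env
= 22

22


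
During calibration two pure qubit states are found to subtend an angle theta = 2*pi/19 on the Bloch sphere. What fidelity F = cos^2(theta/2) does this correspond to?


For states separated by angle theta on Bloch sphere:
F = cos^2(theta/2)
theta = 2*pi/19 = 0.3307
theta/2 = 0.1653
cos(theta/2) = 0.9864
F = 0.9729

0.9729


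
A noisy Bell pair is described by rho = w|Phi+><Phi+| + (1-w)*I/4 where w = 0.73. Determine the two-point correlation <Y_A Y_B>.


|Phi+> = (|00> + |11>)/sqrt(2)
For the pure Bell state, <Y_A Y_B> = -1 (Bell-state Pauli correlator).
The maximally-mixed part I/4 has tr(I/4 * P tensor P) = 0 for any traceless Pauli P.
So <Y_A Y_B>_rho = w * (-1) + (1 - w) * 0
= 0.73 * (-1)
= -0.7300

-0.7300


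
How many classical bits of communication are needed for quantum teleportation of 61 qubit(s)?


Quantum teleportation requires 2 classical bits per qubit teleported.
61 qubit(s) -> 2 * 61 = 122 classical bits

122


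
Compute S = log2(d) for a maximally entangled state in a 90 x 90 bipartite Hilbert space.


For a maximally entangled state in d x d:
S = log2(d) = log2(90)
= 6.4919

6.4919


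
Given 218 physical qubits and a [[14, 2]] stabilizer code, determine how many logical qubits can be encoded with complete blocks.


Each code block uses 14 physical qubits for 2 logical qubit(s).
Number of complete blocks = floor(218 / 14) = 15
Logical qubits = 15 * 2
= 30

30


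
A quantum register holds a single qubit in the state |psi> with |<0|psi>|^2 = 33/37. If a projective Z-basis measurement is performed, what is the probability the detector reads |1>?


|alpha|^2 = 33/37 = 0.8919
|beta|^2 = 1 - 33/37 = 4/37 = 0.1081
P(|1>) = |beta|^2 = 0.1081

0.1081


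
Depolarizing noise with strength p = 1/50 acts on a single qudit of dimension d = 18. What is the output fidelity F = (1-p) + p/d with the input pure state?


F = (1-p) + p/d
= (1 - 0.0200) + 0.0200/18
= 0.9800 + 0.0011
= 0.9811

0.9811


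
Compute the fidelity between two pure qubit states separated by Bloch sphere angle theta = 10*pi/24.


For states separated by angle theta on Bloch sphere:
F = cos^2(theta/2)
theta = 10*pi/24 = 1.3090
theta/2 = 0.6545
cos(theta/2) = 0.7934
F = 0.6294

0.6294


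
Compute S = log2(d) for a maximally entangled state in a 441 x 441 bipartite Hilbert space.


For a maximally entangled state in d x d:
S = log2(d) = log2(441)
= 8.7846

8.7846


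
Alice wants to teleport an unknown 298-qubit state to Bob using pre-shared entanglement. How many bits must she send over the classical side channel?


Quantum teleportation requires 2 classical bits per qubit teleported.
298 qubit(s) -> 2 * 298 = 596 classical bits

596


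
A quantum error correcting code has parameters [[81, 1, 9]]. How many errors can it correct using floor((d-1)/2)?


Code parameters: [[81, 1, 9]], distance d = 9.
Number of correctable errors = floor((d-1)/2)
= floor((9 - 1)/2)
= floor(8/2)
= 4

4


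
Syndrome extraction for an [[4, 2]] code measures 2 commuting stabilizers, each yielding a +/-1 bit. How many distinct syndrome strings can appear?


Each stabilizer generator gives a binary (+1 or -1) measurement outcome.
With 2 independent generators:
Total syndromes = 2^2
= 4

4


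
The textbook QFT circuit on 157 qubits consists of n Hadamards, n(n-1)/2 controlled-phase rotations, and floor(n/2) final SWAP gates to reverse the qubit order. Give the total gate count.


Hadamard gates: 157
Controlled rotations: n*(n-1)/2 = 157*156/2 = 12246
SWAP gates: floor(n/2) = floor(157/2) = 78
Total = 157 + 12246 + 78
= 12481

12481


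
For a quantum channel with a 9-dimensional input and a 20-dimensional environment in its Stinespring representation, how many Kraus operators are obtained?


Tracing out the environment in an orthonormal basis {|i>_E} gives Kraus operators K_i = <i|_E U |0>_E.
Number of Kraus operators = dim(H_env) = d_env
= 20

20


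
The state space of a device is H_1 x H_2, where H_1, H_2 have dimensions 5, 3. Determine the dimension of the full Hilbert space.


dim(H_1 x H_2) = 5 * 3
= 15

15


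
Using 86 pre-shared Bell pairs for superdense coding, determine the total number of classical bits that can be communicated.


Superdense coding allows 2 classical bits per shared entangled pair.
86 pair(s) -> 2 * 86 = 172 classical bits

172


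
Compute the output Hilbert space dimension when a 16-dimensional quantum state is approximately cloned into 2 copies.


Output space = H^(tensor 2) where dim(H) = 16
dim = 16^2
= 256

256


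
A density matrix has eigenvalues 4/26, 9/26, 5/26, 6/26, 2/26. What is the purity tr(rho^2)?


tr(rho^2) = sum of eigenvalues squared
= (4/26)^2 + (9/26)^2 + (5/26)^2 + (6/26)^2 + (2/26)^2
= (16 + 81 + 25 + 36 + 4) / 676
= 162/676
= 0.2396

0.2396


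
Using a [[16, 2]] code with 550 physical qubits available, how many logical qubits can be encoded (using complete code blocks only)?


Each code block uses 16 physical qubits for 2 logical qubit(s).
Number of complete blocks = floor(550 / 16) = 34
Logical qubits = 34 * 2
= 68

68


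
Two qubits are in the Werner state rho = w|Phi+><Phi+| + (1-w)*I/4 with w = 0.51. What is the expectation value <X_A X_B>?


|Phi+> = (|00> + |11>)/sqrt(2)
For the pure Bell state, <X_A X_B> = +1 (Bell-state Pauli correlator).
The maximally-mixed part I/4 has tr(I/4 * P tensor P) = 0 for any traceless Pauli P.
So <X_A X_B>_rho = w * (+1) + (1 - w) * 0
= 0.51 * (+1)
= 0.5100

0.5100


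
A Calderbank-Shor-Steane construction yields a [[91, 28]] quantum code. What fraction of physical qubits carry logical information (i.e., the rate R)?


Code rate R = k/n
= 28/91
= 0.3077

0.3077


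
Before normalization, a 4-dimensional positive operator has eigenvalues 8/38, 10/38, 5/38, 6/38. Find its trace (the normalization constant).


tr(M) = sum of eigenvalues
= 8/38 + 10/38 + 5/38 + 6/38
= 29/38
= 0.7632

0.7632


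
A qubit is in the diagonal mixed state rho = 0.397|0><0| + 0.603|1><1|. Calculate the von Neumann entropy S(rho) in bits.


S = -p*log2(p) - (1-p)*log2(1-p)
p = 0.3970, 1-p = 0.6030
= -0.3970 * log2(0.3970) - 0.6030 * log2(0.6030)
= -(-0.5291) - (-0.4401)
= 0.9692

0.9692


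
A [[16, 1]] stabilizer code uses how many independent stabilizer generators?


For an [[n,k]] stabilizer code:
Number of stabilizer generators = n - k
= 16 - 1
= 15

15


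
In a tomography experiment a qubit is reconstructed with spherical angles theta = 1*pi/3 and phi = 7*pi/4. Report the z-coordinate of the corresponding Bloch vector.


theta = 1.0472, phi = 5.4978
r_z = cos(theta) = 0.5000

0.5000


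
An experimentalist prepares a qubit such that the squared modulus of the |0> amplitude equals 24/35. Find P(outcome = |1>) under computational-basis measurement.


|alpha|^2 = 24/35 = 0.6857
|beta|^2 = 1 - 24/35 = 11/35 = 0.3143
P(|1>) = |beta|^2 = 0.3143

0.3143


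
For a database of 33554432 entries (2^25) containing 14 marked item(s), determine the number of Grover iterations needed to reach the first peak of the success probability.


After j Grover iterations the success probability is P(j) = sin^2((2j+1)*theta), where sin(theta) = sqrt(k/N).
N = 2^25 = 33554432, k = 14
sin(theta) = sqrt(k/N) = 0.0006459353787
theta = arcsin(sqrt(k/N)) = 0.0006459354236 rad
P(j) reaches its first maximum when (2j+1)*theta is as close as possible to pi/2, i.e. j = round(pi/(4*theta) - 1/2).
pi/(4*theta) - 1/2 = 1215.4082
(For comparison, the common estimate pi/4 * sqrt(N/k) = 1215.9083; the exact maximiser is used here.)
Optimal iterations = 1215

1215


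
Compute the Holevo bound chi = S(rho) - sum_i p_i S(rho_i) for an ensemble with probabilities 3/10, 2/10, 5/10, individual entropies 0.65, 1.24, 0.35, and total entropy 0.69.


chi = S(rho) - sum_i p_i * S(rho_i)
Weighted entropy = 3/10 * 0.65 + 2/10 * 1.24 + 5/10 * 0.35
= 0.6180
chi = 0.69 - 0.6180
= 0.0720

0.0720


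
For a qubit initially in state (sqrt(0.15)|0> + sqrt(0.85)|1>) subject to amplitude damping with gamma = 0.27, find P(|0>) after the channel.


For amplitude damping with parameter gamma on state sqrt(a)|0> + sqrt(b)|1>:
alpha^2 = 0.15, beta^2 = 0.85
P(|0>) = alpha^2 + gamma * beta^2
= 0.15 + 0.27 * 0.85
= 0.15 + 0.2295
= 0.3795

0.3795


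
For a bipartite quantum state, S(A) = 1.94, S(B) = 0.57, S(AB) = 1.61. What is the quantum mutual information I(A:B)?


I(A:B) = S(A) + S(B) - S(AB)
= 1.94 + 0.57 - 1.61
= 0.9000

0.9000


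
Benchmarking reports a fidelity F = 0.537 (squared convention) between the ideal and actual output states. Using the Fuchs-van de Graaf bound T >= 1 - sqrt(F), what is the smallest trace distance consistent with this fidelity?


Fuchs-van de Graaf (squared-fidelity convention): 1 - sqrt(F) <= T <= sqrt(1 - F).
Lower bound: T >= 1 - sqrt(F)
sqrt(F) = sqrt(0.537) = 0.7328
T >= 1 - 0.7328
T >= 0.2672

0.2672


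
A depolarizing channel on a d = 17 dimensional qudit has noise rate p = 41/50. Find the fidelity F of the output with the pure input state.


F = (1-p) + p/d
= (1 - 0.8200) + 0.8200/17
= 0.1800 + 0.0482
= 0.2282

0.2282


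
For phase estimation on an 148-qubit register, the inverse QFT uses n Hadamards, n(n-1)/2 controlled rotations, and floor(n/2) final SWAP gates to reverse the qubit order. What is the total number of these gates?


Hadamard gates: 148
Controlled rotations: n*(n-1)/2 = 148*147/2 = 10878
SWAP gates: floor(n/2) = floor(148/2) = 74
Total = 148 + 10878 + 74
= 11100

11100


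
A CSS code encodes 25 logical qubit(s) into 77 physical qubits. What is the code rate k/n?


Code rate R = k/n
= 25/77
= 0.3247

0.3247


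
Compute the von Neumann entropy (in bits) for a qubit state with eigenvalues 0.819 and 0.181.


S = -p*log2(p) - (1-p)*log2(1-p)
p = 0.8190, 1-p = 0.1810
= -0.8190 * log2(0.8190) - 0.1810 * log2(0.1810)
= -(-0.2359) - (-0.4463)
= 0.6823

0.6823


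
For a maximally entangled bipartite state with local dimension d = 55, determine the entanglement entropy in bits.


For a maximally entangled state in d x d:
S = log2(d) = log2(55)
= 5.7814

5.7814


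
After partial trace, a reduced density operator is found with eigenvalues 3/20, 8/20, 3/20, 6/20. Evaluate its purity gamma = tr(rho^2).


tr(rho^2) = sum of eigenvalues squared
= (3/20)^2 + (8/20)^2 + (3/20)^2 + (6/20)^2
= (9 + 64 + 9 + 36) / 400
= 118/400
= 0.2950

0.2950


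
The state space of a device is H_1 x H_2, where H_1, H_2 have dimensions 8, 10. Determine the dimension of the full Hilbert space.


dim(H_1 x H_2) = 8 * 10
= 80

80


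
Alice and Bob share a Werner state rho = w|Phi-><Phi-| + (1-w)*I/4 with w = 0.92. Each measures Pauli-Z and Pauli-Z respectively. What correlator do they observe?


|Phi-> = (|00> - |11>)/sqrt(2)
For the pure Bell state, <Z_A Z_B> = +1 (Bell-state Pauli correlator).
The maximally-mixed part I/4 has tr(I/4 * P tensor P) = 0 for any traceless Pauli P.
So <Z_A Z_B>_rho = w * (+1) + (1 - w) * 0
= 0.92 * (+1)
= 0.9200

0.9200


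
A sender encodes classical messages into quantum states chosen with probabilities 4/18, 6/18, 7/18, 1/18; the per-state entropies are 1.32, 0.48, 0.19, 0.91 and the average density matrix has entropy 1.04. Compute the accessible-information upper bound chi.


chi = S(rho) - sum_i p_i * S(rho_i)
Weighted entropy = 4/18 * 1.32 + 6/18 * 0.48 + 7/18 * 0.19 + 1/18 * 0.91
= 0.5778
chi = 1.04 - 0.5778
= 0.4622

0.4622


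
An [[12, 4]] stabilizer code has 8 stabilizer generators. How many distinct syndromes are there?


Each stabilizer generator gives a binary (+1 or -1) measurement outcome.
With 8 independent generators:
Total syndromes = 2^8
= 256

256


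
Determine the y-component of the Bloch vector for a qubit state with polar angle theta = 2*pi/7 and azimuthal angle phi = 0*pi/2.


theta = 0.8976, phi = 0.0000
r_y = sin(theta)*sin(phi) = 0.7818 * 0.0000
r_y = 0.0000

0.0000


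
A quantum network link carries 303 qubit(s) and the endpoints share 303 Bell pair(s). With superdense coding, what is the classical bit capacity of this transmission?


Superdense coding allows 2 classical bits per shared entangled pair.
303 pair(s) -> 2 * 303 = 606 classical bits

606


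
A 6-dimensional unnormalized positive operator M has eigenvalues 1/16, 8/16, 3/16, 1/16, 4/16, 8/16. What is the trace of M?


tr(M) = sum of eigenvalues
= 1/16 + 8/16 + 3/16 + 1/16 + 4/16 + 8/16
= 25/16
= 1.5625

1.5625
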